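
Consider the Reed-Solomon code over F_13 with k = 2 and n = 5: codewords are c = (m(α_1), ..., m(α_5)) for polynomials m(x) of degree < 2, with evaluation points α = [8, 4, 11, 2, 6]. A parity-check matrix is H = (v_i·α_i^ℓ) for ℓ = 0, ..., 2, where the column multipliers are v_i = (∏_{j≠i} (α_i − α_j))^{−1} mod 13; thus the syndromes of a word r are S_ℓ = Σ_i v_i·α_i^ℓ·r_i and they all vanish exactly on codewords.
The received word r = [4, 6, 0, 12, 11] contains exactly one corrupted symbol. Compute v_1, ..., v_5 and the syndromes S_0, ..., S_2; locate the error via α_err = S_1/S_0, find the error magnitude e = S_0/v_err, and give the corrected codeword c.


S = (8, 6, 11), error at position 2, error magnitude e = 1, c = [4, 5, 0, 12, 11].

Step 1: column multipliers v_i = (∏_{j≠i}(α_i − α_j))^{−1} mod 13.
  i = 1 (α = 8): (8−4)(8−11)(8−2)(8−6) = 4·(−3)·6·2 = −144 ≡ 12, so v_1 = 12^{−1} = 12 (mod 13).
  i = 2 (α = 4): (4−8)(4−11)(4−2)(4−6) = (−4)·(−7)·2·(−2) = −112 ≡ 5, so v_2 = 5^{−1} = 8 (mod 13).
  i = 3 (α = 11): (11−8)(11−4)(11−2)(11−6) = 3·7·9·5 = 945 ≡ 9, so v_3 = 9^{−1} = 3 (mod 13).
  i = 4 (α = 2): (2−8)(2−4)(2−11)(2−6) = (−6)·(−2)·(−9)·(−4) = 432 ≡ 3, so v_4 = 3^{−1} = 9 (mod 13).
  i = 5 (α = 6): (6−8)(6−4)(6−11)(6−2) = (−2)·2·(−5)·4 = 80 ≡ 2, so v_5 = 2^{−1} = 7 (mod 13).
  v = [12, 8, 3, 9, 7].
Step 2: syndromes of r = [4, 6, 0, 12, 11] (all sums mod 13).
  S_0 = Σ v_i r_i = 12·4 + 8·6 + 3·0 + 9·12 + 7·11 = 281 ≡ 8.
  S_1 = Σ v_i α_i r_i = 12·8·4 + 8·4·6 + 3·11·0 + 9·2·12 + 7·6·11 = 1254 ≡ 6.
  α_i^2 mod 13 = [12, 3, 4, 4, 10].
  S_2 = Σ v_i α_i^2 r_i = 12·12·4 + 8·3·6 + 3·4·0 + 9·4·12 + 7·10·11 = 1922 ≡ 11.
  S = (8, 6, 11) ≠ 0, so r is not a codeword (an error is present).
Step 3: locate the error. For a single error e at position i, S_ℓ = v_i·e·α_i^ℓ, so α_err = S_1/S_0.
  S_0^{−1} = 8^{−1} = 5 (mod 13), so α_err = 6·5 = 30 ≡ 4 = α_2. Error position i = 2.
  Consistency check: S_2/S_1 = 11·11 = 121 ≡ 4 = α_err ✓ (single-error assumption holds).
Step 4: error magnitude e = S_0/v_2 = S_0·∏_{j≠2}(α_2 − α_j) = 8·5 = 40 ≡ 1 (mod 13).
Step 5: correct position 2: c_2 = r_2 − e = 6 − 1 ≡ 5 (mod 13). Hence c = [4, 5, 0, 12, 11].
  Check: interpolating c through the α_i gives m(x) = 6 + 3·x (degree < 2) with m(α_i) = c_i for every i, so c is indeed a codeword.


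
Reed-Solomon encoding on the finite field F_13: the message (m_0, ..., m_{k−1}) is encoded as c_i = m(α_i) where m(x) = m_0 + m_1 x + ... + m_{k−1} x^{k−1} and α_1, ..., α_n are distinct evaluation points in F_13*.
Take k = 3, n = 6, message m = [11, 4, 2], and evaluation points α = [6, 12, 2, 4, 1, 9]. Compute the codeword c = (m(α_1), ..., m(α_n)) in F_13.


c = [3, 9, 1, 7, 4, 1]

Message polynomial: m(x) = 11 + 4·x + 2·x^2 (mod 13).
For each evaluation point α_i, compute m(α_i) mod 13:
  α_1 = 6: Horner steps 2 → 3 → 3, so m(6) = 3.
  α_2 = 12: Horner steps 2 → 2 → 9, so m(12) = 9.
  α_3 = 2: Horner steps 2 → 8 → 1, so m(2) = 1.
  α_4 = 4: Horner steps 2 → 12 → 7, so m(4) = 7.
  α_5 = 1: Horner steps 2 → 6 → 4, so m(1) = 4.
  α_6 = 9: Horner steps 2 → 9 → 1, so m(9) = 1.
Codeword c = [3, 9, 1, 7, 4, 1] ∈ F_13^6.


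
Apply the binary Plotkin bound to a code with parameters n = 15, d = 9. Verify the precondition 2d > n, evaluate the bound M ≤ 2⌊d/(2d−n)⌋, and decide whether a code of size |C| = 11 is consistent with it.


Plotkin bound M ≤ 6; given |C| = 11 > bound (violated).

Check applicability: 2d = 18, n = 15.
2d − n = 3 > 0, so Plotkin applies.
Compute d/(2d−n) = 9/3 ≈ 3.0000.
⌊d/(2d−n)⌋ = 3.
Plotkin bound: M ≤ 2·3 = 6.
Given |C| = 11, check: VIOLATED.
This |C| is above the Plotkin bound, so no binary code with n = 15, d = 9 and 11 codewords exists.


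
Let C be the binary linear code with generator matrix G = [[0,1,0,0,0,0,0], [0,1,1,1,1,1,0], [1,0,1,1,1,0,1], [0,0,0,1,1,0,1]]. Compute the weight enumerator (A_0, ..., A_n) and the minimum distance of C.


Weight distribution: A_0 = 1, A_1 = 1, A_2 = 1, A_3 = 4, A_4 = 5, A_5 = 3, A_6 = 1. Minimum distance d = 1.

Enumerate all 2^4 = 16 messages m ∈ F_2^4.
For each, compute codeword c = mG in F_2^7, then tally its weight.
  m = 0000 → c = 0000000, weight = 0.
  m = 1000 → c = 0100000, weight = 1.
  m = 0100 → c = 0111110, weight = 5.
  m = 1100 → c = 0011110, weight = 4.
  m = 0010 → c = 1011101, weight = 5.
  m = 1010 → c = 1111101, weight = 6.
  m = 0110 → c = 1100011, weight = 4.
  m = 1110 → c = 1000011, weight = 3.
  m = 0001 → c = 0001101, weight = 3.
  m = 1001 → c = 0101101, weight = 4.
  m = 0101 → c = 0110011, weight = 4.
  m = 1101 → c = 0010011, weight = 3.
  m = 0011 → c = 1010000, weight = 2.
  m = 1011 → c = 1110000, weight = 3.
  m = 0111 → c = 1101110, weight = 5.
  m = 1111 → c = 1001110, weight = 4.
Tally weights:
  weight 0: 1 codewords.
  weight 1: 1 codewords.
  weight 2: 1 codewords.
  weight 3: 4 codewords.
  weight 4: 5 codewords.
  weight 5: 3 codewords.
  weight 6: 1 codewords.
Minimum distance d = smallest w > 0 with A_w > 0 = 1.
Sanity: Σ A_w = 16 = 2^4 = 16 ✓.


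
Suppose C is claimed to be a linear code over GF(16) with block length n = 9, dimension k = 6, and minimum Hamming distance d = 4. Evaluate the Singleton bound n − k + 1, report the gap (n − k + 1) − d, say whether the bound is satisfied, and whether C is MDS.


Singleton RHS = n − k + 1 = 4, slack = 0, bound satisfied, MDS.

Singleton bound: d ≤ n − k + 1.
Here n = 9, k = 6, so n − k + 1 = 4.
Given d = 4, check d ≤ 4: YES.
Slack = (n − k + 1) − d = 0.
The code is MDS (slack = 0).
Description: the claimed parameters are [9, 6, 4]_16; such a code would be MDS (meets Singleton bound).


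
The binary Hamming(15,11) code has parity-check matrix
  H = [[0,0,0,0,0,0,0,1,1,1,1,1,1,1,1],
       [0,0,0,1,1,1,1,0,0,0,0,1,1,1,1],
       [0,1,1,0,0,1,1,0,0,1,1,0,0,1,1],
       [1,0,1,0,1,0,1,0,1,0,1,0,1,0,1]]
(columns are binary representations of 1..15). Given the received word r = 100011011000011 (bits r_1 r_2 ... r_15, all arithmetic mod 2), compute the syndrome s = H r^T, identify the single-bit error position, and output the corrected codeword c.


s = (0, 0, 1, 0)^T, error position = 2, corrected codeword c = 110011011000011

Compute s = H r^T mod 2 one row at a time:
  s_1 = 1 + 1 + 0 + 0 + 0 + 0 + 1 + 1 = 4 ≡ 0 (mod 2).
  s_2 = 0 + 1 + 1 + 0 + 0 + 0 + 1 + 1 = 4 ≡ 0 (mod 2).
  s_3 = 0 + 0 + 1 + 0 + 0 + 0 + 1 + 1 = 3 ≡ 1 (mod 2).
  s_4 = 1 + 0 + 1 + 0 + 1 + 0 + 0 + 1 = 4 ≡ 0 (mod 2).
s = (0, 0, 1, 0)^T — this equals column 2 of H (binary 0010), so error is at position 2.
Correct: flip bit 2 of r = 100011011000011 to get c = 110011011000011.


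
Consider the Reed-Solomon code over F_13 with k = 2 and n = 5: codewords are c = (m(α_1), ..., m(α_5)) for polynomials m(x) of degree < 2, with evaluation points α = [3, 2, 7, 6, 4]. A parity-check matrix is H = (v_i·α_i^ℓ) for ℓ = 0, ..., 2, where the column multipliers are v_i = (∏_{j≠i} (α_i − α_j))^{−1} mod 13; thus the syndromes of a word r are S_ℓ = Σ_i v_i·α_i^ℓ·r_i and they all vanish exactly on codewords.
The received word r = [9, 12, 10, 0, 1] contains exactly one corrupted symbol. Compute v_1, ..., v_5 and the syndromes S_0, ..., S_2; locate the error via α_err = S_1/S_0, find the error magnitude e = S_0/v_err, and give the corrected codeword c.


S = (5, 7, 2), error at position 5, error magnitude e = 8, c = [9, 12, 10, 0, 6].

Step 1: column multipliers v_i = (∏_{j≠i}(α_i − α_j))^{−1} mod 13.
  i = 1 (α = 3): (3−2)(3−7)(3−6)(3−4) = 1·(−4)·(−3)·(−1) = −12 ≡ 1, so v_1 = 1^{−1} = 1 (mod 13).
  i = 2 (α = 2): (2−3)(2−7)(2−6)(2−4) = (−1)·(−5)·(−4)·(−2) = 40 ≡ 1, so v_2 = 1^{−1} = 1 (mod 13).
  i = 3 (α = 7): (7−3)(7−2)(7−6)(7−4) = 4·5·1·3 = 60 ≡ 8, so v_3 = 8^{−1} = 5 (mod 13).
  i = 4 (α = 6): (6−3)(6−2)(6−7)(6−4) = 3·4·(−1)·2 = −24 ≡ 2, so v_4 = 2^{−1} = 7 (mod 13).
  i = 5 (α = 4): (4−3)(4−2)(4−7)(4−6) = 1·2·(−3)·(−2) = 12 ≡ 12, so v_5 = 12^{−1} = 12 (mod 13).
  v = [1, 1, 5, 7, 12].
Step 2: syndromes of r = [9, 12, 10, 0, 1] (all sums mod 13).
  S_0 = Σ v_i r_i = 1·9 + 1·12 + 5·10 + 7·0 + 12·1 = 83 ≡ 5.
  S_1 = Σ v_i α_i r_i = 1·3·9 + 1·2·12 + 5·7·10 + 7·6·0 + 12·4·1 = 449 ≡ 7.
  α_i^2 mod 13 = [9, 4, 10, 10, 3].
  S_2 = Σ v_i α_i^2 r_i = 1·9·9 + 1·4·12 + 5·10·10 + 7·10·0 + 12·3·1 = 665 ≡ 2.
  S = (5, 7, 2) ≠ 0, so r is not a codeword (an error is present).
Step 3: locate the error. For a single error e at position i, S_ℓ = v_i·e·α_i^ℓ, so α_err = S_1/S_0.
  S_0^{−1} = 5^{−1} = 8 (mod 13), so α_err = 7·8 = 56 ≡ 4 = α_5. Error position i = 5.
  Consistency check: S_2/S_1 = 2·2 = 4 ≡ 4 = α_err ✓ (single-error assumption holds).
Step 4: error magnitude e = S_0/v_5 = S_0·∏_{j≠5}(α_5 − α_j) = 5·12 = 60 ≡ 8 (mod 13).
Step 5: correct position 5: c_5 = r_5 − e = 1 − 8 ≡ 6 (mod 13). Hence c = [9, 12, 10, 0, 6].
  Check: interpolating c through the α_i gives m(x) = 5 + 10·x (degree < 2) with m(α_i) = c_i for every i, so c is indeed a codeword.


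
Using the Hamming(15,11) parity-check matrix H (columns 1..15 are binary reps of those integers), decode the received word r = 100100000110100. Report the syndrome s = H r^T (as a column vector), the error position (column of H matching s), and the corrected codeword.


s = (1, 0, 0, 1)^T, error position = 9, corrected codeword c = 100100001110100

Compute s = H r^T mod 2 one row at a time:
  s_1 = 0 + 0 + 1 + 1 + 0 + 1 + 0 + 0 = 3 ≡ 1 (mod 2).
  s_2 = 1 + 0 + 0 + 0 + 0 + 1 + 0 + 0 = 2 ≡ 0 (mod 2).
  s_3 = 0 + 0 + 0 + 0 + 1 + 1 + 0 + 0 = 2 ≡ 0 (mod 2).
  s_4 = 1 + 0 + 0 + 0 + 0 + 1 + 1 + 0 = 3 ≡ 1 (mod 2).
s = (1, 0, 0, 1)^T — this equals column 9 of H (binary 1001), so error is at position 9.
Correct: flip bit 9 of r = 100100000110100 to get c = 100100001110100.


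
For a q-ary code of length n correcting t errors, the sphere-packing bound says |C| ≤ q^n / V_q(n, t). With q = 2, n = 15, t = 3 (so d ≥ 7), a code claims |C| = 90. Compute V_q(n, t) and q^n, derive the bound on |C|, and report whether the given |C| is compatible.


V_q(n, t) = 576, q^n = 32768, Hamming bound = 56, |C| = 90 > bound (violated).

Step 1: Compute V_q(n, t) = Σ_{j=0}^3 C(n, j) (q−1)^j.
  j = 0: C(15,0)·(1)^0 = 1·1 = 1.
  j = 1: C(15,1)·(1)^1 = 15·1 = 15.
  j = 2: C(15,2)·(1)^2 = 105·1 = 105.
  j = 3: C(15,3)·(1)^3 = 455·1 = 455.
  V_q(n, t) = 1 + 15 + 105 + 455 = 576.
Step 2: q^n = 2^15 = 32768.
Step 3: Hamming bound ⌊q^n / V_q(n,t)⌋ = ⌊32768/576⌋ = 56.
Step 4: Compare |C| = 90 to 56: violated.
The claimed |C| lies above the Hamming bound, so no 2-ary code of length 15 with d ≥ 7 can have 90 codewords.


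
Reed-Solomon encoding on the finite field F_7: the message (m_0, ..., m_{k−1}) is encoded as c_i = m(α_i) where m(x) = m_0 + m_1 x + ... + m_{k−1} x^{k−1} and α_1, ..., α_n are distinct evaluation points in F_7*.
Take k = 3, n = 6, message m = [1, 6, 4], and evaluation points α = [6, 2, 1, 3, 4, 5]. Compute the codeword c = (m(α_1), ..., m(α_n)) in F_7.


c = [6, 1, 4, 6, 5, 5]

Message polynomial: m(x) = 1 + 6·x + 4·x^2 (mod 7).
For each evaluation point α_i, compute m(α_i) mod 7:
  α_1 = 6: Horner steps 4 → 2 → 6, so m(6) = 6.
  α_2 = 2: Horner steps 4 → 0 → 1, so m(2) = 1.
  α_3 = 1: Horner steps 4 → 3 → 4, so m(1) = 4.
  α_4 = 3: Horner steps 4 → 4 → 6, so m(3) = 6.
  α_5 = 4: Horner steps 4 → 1 → 5, so m(4) = 5.
  α_6 = 5: Horner steps 4 → 5 → 5, so m(5) = 5.
Codeword c = [6, 1, 4, 6, 5, 5] ∈ F_7^6.


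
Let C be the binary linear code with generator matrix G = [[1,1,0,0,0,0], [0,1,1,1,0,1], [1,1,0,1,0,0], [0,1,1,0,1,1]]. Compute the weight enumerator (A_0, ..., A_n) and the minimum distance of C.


Weight distribution: A_0 = 1, A_1 = 2, A_2 = 2, A_3 = 4, A_4 = 5, A_5 = 2. Minimum distance d = 1.

Enumerate all 2^4 = 16 messages m ∈ F_2^4.
For each, compute codeword c = mG in F_2^6, then tally its weight.
  m = 0000 → c = 000000, weight = 0.
  m = 1000 → c = 110000, weight = 2.
  m = 0100 → c = 011101, weight = 4.
  m = 1100 → c = 101101, weight = 4.
  m = 0010 → c = 110100, weight = 3.
  m = 1010 → c = 000100, weight = 1.
  m = 0110 → c = 101001, weight = 3.
  m = 1110 → c = 011001, weight = 3.
  m = 0001 → c = 011011, weight = 4.
  m = 1001 → c = 101011, weight = 4.
  m = 0101 → c = 000110, weight = 2.
  m = 1101 → c = 110110, weight = 4.
  m = 0011 → c = 101111, weight = 5.
  m = 1011 → c = 011111, weight = 5.
  m = 0111 → c = 110010, weight = 3.
  m = 1111 → c = 000010, weight = 1.
Tally weights:
  weight 0: 1 codewords.
  weight 1: 2 codewords.
  weight 2: 2 codewords.
  weight 3: 4 codewords.
  weight 4: 5 codewords.
  weight 5: 2 codewords.
Minimum distance d = smallest w > 0 with A_w > 0 = 1.
Sanity: Σ A_w = 16 = 2^4 = 16 ✓.


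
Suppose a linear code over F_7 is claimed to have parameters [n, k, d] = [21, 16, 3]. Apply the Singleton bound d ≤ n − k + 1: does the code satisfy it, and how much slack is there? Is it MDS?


Singleton RHS = n − k + 1 = 6, slack = 3, bound satisfied, not MDS.

Singleton bound: d ≤ n − k + 1.
Here n = 21, k = 16, so n − k + 1 = 6.
Given d = 3, check d ≤ 6: YES.
Slack = (n − k + 1) − d = 3.
The code is NOT MDS (slack = 3 > 0).
Description: the claimed parameters are [21, 16, 3]_7; such a code would be non-MDS.


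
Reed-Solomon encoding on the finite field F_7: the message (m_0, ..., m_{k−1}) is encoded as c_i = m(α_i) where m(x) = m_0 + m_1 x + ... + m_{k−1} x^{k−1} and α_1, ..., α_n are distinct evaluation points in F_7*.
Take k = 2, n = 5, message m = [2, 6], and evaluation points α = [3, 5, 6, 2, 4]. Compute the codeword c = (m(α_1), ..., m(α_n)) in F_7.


c = [6, 4, 3, 0, 5]

Message polynomial: m(x) = 2 + 6·x (mod 7).
For each evaluation point α_i, compute m(α_i) mod 7:
  α_1 = 3: Horner steps 6 → 6, so m(3) = 6.
  α_2 = 5: Horner steps 6 → 4, so m(5) = 4.
  α_3 = 6: Horner steps 6 → 3, so m(6) = 3.
  α_4 = 2: Horner steps 6 → 0, so m(2) = 0.
  α_5 = 4: Horner steps 6 → 5, so m(4) = 5.
Codeword c = [6, 4, 3, 0, 5] ∈ F_7^5.


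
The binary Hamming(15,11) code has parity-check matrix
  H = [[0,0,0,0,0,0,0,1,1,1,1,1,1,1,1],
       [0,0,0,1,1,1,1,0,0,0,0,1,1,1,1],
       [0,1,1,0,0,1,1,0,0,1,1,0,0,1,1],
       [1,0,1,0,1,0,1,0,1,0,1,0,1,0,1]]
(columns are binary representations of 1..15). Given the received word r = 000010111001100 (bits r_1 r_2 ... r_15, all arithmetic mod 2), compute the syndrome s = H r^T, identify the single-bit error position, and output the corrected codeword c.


s = (0, 0, 1, 0)^T, error position = 2, corrected codeword c = 010010111001100

Compute s = H r^T mod 2 one row at a time:
  s_1 = 1 + 1 + 0 + 0 + 1 + 1 + 0 + 0 = 4 ≡ 0 (mod 2).
  s_2 = 0 + 1 + 0 + 1 + 1 + 1 + 0 + 0 = 4 ≡ 0 (mod 2).
  s_3 = 0 + 0 + 0 + 1 + 0 + 0 + 0 + 0 = 1 ≡ 1 (mod 2).
  s_4 = 0 + 0 + 1 + 1 + 1 + 0 + 1 + 0 = 4 ≡ 0 (mod 2).
s = (0, 0, 1, 0)^T — this equals column 2 of H (binary 0010), so error is at position 2.
Correct: flip bit 2 of r = 000010111001100 to get c = 010010111001100.


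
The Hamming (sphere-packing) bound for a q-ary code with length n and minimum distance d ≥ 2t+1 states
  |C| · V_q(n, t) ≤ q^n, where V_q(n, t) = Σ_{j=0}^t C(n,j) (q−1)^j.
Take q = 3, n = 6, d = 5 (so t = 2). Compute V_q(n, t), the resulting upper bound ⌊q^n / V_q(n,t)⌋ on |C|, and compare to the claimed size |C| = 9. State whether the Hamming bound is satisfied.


V_q(n, t) = 73, q^n = 729, Hamming bound = 9, |C| = 9 ≤ bound (satisfied).

Step 1: Compute V_q(n, t) = Σ_{j=0}^2 C(n, j) (q−1)^j.
  j = 0: C(6,0)·(2)^0 = 1·1 = 1.
  j = 1: C(6,1)·(2)^1 = 6·2 = 12.
  j = 2: C(6,2)·(2)^2 = 15·4 = 60.
  V_q(n, t) = 1 + 12 + 60 = 73.
Step 2: q^n = 3^6 = 729.
Step 3: Hamming bound ⌊q^n / V_q(n,t)⌋ = ⌊729/73⌋ = 9.
Step 4: Compare |C| = 9 to 9: satisfied.
The claimed |C| lies at the Hamming bound (tight).


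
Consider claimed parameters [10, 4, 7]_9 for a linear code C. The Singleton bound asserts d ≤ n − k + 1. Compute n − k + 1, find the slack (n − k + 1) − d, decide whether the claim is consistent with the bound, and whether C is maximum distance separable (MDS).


Singleton RHS = n − k + 1 = 7, slack = 0, bound satisfied, MDS.

Singleton bound: d ≤ n − k + 1.
Here n = 10, k = 4, so n − k + 1 = 7.
Given d = 7, check d ≤ 7: YES.
Slack = (n − k + 1) − d = 0.
The code is MDS (slack = 0).
Description: the claimed parameters are [10, 4, 7]_9; such a code would be MDS (meets Singleton bound).


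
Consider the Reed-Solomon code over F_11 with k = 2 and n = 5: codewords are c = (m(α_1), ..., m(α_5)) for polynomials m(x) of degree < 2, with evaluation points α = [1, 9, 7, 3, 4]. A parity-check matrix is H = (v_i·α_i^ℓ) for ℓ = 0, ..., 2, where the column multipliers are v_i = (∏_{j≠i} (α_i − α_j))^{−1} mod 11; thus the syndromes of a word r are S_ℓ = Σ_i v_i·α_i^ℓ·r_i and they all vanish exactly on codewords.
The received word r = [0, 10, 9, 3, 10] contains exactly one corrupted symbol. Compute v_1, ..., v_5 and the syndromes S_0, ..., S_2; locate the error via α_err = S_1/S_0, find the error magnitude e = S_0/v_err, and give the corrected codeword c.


S = (6, 10, 2), error at position 2, error magnitude e = 9, c = [0, 1, 9, 3, 10].

Step 1: column multipliers v_i = (∏_{j≠i}(α_i − α_j))^{−1} mod 11.
  i = 1 (α = 1): (1−9)(1−7)(1−3)(1−4) = (−8)·(−6)·(−2)·(−3) = 288 ≡ 2, so v_1 = 2^{−1} = 6 (mod 11).
  i = 2 (α = 9): (9−1)(9−7)(9−3)(9−4) = 8·2·6·5 = 480 ≡ 7, so v_2 = 7^{−1} = 8 (mod 11).
  i = 3 (α = 7): (7−1)(7−9)(7−3)(7−4) = 6·(−2)·4·3 = −144 ≡ 10, so v_3 = 10^{−1} = 10 (mod 11).
  i = 4 (α = 3): (3−1)(3−9)(3−7)(3−4) = 2·(−6)·(−4)·(−1) = −48 ≡ 7, so v_4 = 7^{−1} = 8 (mod 11).
  i = 5 (α = 4): (4−1)(4−9)(4−7)(4−3) = 3·(−5)·(−3)·1 = 45 ≡ 1, so v_5 = 1^{−1} = 1 (mod 11).
  v = [6, 8, 10, 8, 1].
Step 2: syndromes of r = [0, 10, 9, 3, 10] (all sums mod 11).
  S_0 = Σ v_i r_i = 6·0 + 8·10 + 10·9 + 8·3 + 1·10 = 204 ≡ 6.
  S_1 = Σ v_i α_i r_i = 6·1·0 + 8·9·10 + 10·7·9 + 8·3·3 + 1·4·10 = 1462 ≡ 10.
  α_i^2 mod 11 = [1, 4, 5, 9, 5].
  S_2 = Σ v_i α_i^2 r_i = 6·1·0 + 8·4·10 + 10·5·9 + 8·9·3 + 1·5·10 = 1036 ≡ 2.
  S = (6, 10, 2) ≠ 0, so r is not a codeword (an error is present).
Step 3: locate the error. For a single error e at position i, S_ℓ = v_i·e·α_i^ℓ, so α_err = S_1/S_0.
  S_0^{−1} = 6^{−1} = 2 (mod 11), so α_err = 10·2 = 20 ≡ 9 = α_2. Error position i = 2.
  Consistency check: S_2/S_1 = 2·10 = 20 ≡ 9 = α_err ✓ (single-error assumption holds).
Step 4: error magnitude e = S_0/v_2 = S_0·∏_{j≠2}(α_2 − α_j) = 6·7 = 42 ≡ 9 (mod 11).
Step 5: correct position 2: c_2 = r_2 − e = 10 − 9 ≡ 1 (mod 11). Hence c = [0, 1, 9, 3, 10].
  Check: interpolating c through the α_i gives m(x) = 4 + 7·x (degree < 2) with m(α_i) = c_i for every i, so c is indeed a codeword.


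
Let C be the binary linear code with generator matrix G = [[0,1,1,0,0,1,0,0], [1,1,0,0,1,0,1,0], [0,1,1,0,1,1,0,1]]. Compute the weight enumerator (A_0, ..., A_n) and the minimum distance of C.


Weight distribution: A_0 = 1, A_2 = 1, A_3 = 1, A_4 = 2, A_5 = 3. Minimum distance d = 2.

Enumerate all 2^3 = 8 messages m ∈ F_2^3.
For each, compute codeword c = mG in F_2^8, then tally its weight.
  m = 000 → c = 00000000, weight = 0.
  m = 100 → c = 01100100, weight = 3.
  m = 010 → c = 11001010, weight = 4.
  m = 110 → c = 10101110, weight = 5.
  m = 001 → c = 01101101, weight = 5.
  m = 101 → c = 00001001, weight = 2.
  m = 011 → c = 10100111, weight = 5.
  m = 111 → c = 11000011, weight = 4.
Tally weights:
  weight 0: 1 codewords.
  weight 2: 1 codewords.
  weight 3: 1 codewords.
  weight 4: 2 codewords.
  weight 5: 3 codewords.
Minimum distance d = smallest w > 0 with A_w > 0 = 2.
Sanity: Σ A_w = 8 = 2^3 = 8 ✓.


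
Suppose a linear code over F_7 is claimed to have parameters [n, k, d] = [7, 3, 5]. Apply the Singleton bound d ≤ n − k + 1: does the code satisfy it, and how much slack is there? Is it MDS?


Singleton RHS = n − k + 1 = 5, slack = 0, bound satisfied, MDS.

Singleton bound: d ≤ n − k + 1.
Here n = 7, k = 3, so n − k + 1 = 5.
Given d = 5, check d ≤ 5: YES.
Slack = (n − k + 1) − d = 0.
The code is MDS (slack = 0).
Description: the claimed parameters are [7, 3, 5]_7; such a code would be MDS (meets Singleton bound).


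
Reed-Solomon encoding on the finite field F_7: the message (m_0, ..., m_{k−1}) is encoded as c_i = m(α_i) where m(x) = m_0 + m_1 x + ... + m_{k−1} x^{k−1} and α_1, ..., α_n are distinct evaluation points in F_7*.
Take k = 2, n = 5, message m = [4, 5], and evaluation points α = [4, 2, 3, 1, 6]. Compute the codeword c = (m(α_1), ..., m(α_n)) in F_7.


c = [3, 0, 5, 2, 6]

Message polynomial: m(x) = 4 + 5·x (mod 7).
For each evaluation point α_i, compute m(α_i) mod 7:
  α_1 = 4: Horner steps 5 → 3, so m(4) = 3.
  α_2 = 2: Horner steps 5 → 0, so m(2) = 0.
  α_3 = 3: Horner steps 5 → 5, so m(3) = 5.
  α_4 = 1: Horner steps 5 → 2, so m(1) = 2.
  α_5 = 6: Horner steps 5 → 6, so m(6) = 6.
Codeword c = [3, 0, 5, 2, 6] ∈ F_7^5.


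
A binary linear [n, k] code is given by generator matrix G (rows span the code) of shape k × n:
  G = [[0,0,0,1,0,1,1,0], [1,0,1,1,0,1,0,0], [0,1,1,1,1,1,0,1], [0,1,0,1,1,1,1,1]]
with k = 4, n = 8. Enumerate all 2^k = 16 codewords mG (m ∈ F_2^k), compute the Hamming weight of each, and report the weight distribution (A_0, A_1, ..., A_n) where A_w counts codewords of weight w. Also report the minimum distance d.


Weight distribution: A_0 = 1, A_1 = 1, A_2 = 1, A_3 = 4, A_4 = 3, A_5 = 1, A_6 = 3, A_7 = 2. Minimum distance d = 1.

Enumerate all 2^4 = 16 messages m ∈ F_2^4.
For each, compute codeword c = mG in F_2^8, then tally its weight.
  m = 0000 → c = 00000000, weight = 0.
  m = 1000 → c = 00010110, weight = 3.
  m = 0100 → c = 10110100, weight = 4.
  m = 1100 → c = 10100010, weight = 3.
  m = 0010 → c = 01111101, weight = 6.
  m = 1010 → c = 01101011, weight = 5.
  m = 0110 → c = 11001001, weight = 4.
  m = 1110 → c = 11011111, weight = 7.
  m = 0001 → c = 01011111, weight = 6.
  m = 1001 → c = 01001001, weight = 3.
  m = 0101 → c = 11101011, weight = 6.
  m = 1101 → c = 11111101, weight = 7.
  m = 0011 → c = 00100010, weight = 2.
  m = 1011 → c = 00110100, weight = 3.
  m = 0111 → c = 10010110, weight = 4.
  m = 1111 → c = 10000000, weight = 1.
Tally weights:
  weight 0: 1 codewords.
  weight 1: 1 codewords.
  weight 2: 1 codewords.
  weight 3: 4 codewords.
  weight 4: 3 codewords.
  weight 5: 1 codewords.
  weight 6: 3 codewords.
  weight 7: 2 codewords.
Minimum distance d = smallest w > 0 with A_w > 0 = 1.
Sanity: Σ A_w = 16 = 2^4 = 16 ✓.


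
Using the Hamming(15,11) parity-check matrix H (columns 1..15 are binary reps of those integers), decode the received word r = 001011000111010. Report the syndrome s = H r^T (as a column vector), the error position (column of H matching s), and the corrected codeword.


s = (0, 0, 1, 1)^T, error position = 3, corrected codeword c = 000011000111010

Compute s = H r^T mod 2 one row at a time:
  s_1 = 0 + 0 + 1 + 1 + 1 + 0 + 1 + 0 = 4 ≡ 0 (mod 2).
  s_2 = 0 + 1 + 1 + 0 + 1 + 0 + 1 + 0 = 4 ≡ 0 (mod 2).
  s_3 = 0 + 1 + 1 + 0 + 1 + 1 + 1 + 0 = 5 ≡ 1 (mod 2).
  s_4 = 0 + 1 + 1 + 0 + 0 + 1 + 0 + 0 = 3 ≡ 1 (mod 2).
s = (0, 0, 1, 1)^T — this equals column 3 of H (binary 0011), so error is at position 3.
Correct: flip bit 3 of r = 001011000111010 to get c = 000011000111010.


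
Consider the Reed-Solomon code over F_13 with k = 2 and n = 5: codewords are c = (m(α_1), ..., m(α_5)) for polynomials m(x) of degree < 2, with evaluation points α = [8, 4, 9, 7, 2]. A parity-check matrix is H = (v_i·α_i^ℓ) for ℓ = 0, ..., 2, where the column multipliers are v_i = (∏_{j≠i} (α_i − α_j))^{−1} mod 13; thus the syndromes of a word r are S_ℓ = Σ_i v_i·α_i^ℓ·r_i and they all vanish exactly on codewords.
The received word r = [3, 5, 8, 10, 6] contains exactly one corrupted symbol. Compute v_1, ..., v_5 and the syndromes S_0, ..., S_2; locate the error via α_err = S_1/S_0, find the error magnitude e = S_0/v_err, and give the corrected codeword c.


S = (5, 6, 2), error at position 3, error magnitude e = 12, c = [3, 5, 9, 10, 6].

Step 1: column multipliers v_i = (∏_{j≠i}(α_i − α_j))^{−1} mod 13.
  i = 1 (α = 8): (8−4)(8−9)(8−7)(8−2) = 4·(−1)·1·6 = −24 ≡ 2, so v_1 = 2^{−1} = 7 (mod 13).
  i = 2 (α = 4): (4−8)(4−9)(4−7)(4−2) = (−4)·(−5)·(−3)·2 = −120 ≡ 10, so v_2 = 10^{−1} = 4 (mod 13).
  i = 3 (α = 9): (9−8)(9−4)(9−7)(9−2) = 1·5·2·7 = 70 ≡ 5, so v_3 = 5^{−1} = 8 (mod 13).
  i = 4 (α = 7): (7−8)(7−4)(7−9)(7−2) = (−1)·3·(−2)·5 = 30 ≡ 4, so v_4 = 4^{−1} = 10 (mod 13).
  i = 5 (α = 2): (2−8)(2−4)(2−9)(2−7) = (−6)·(−2)·(−7)·(−5) = 420 ≡ 4, so v_5 = 4^{−1} = 10 (mod 13).
  v = [7, 4, 8, 10, 10].
Step 2: syndromes of r = [3, 5, 8, 10, 6] (all sums mod 13).
  S_0 = Σ v_i r_i = 7·3 + 4·5 + 8·8 + 10·10 + 10·6 = 265 ≡ 5.
  S_1 = Σ v_i α_i r_i = 7·8·3 + 4·4·5 + 8·9·8 + 10·7·10 + 10·2·6 = 1644 ≡ 6.
  α_i^2 mod 13 = [12, 3, 3, 10, 4].
  S_2 = Σ v_i α_i^2 r_i = 7·12·3 + 4·3·5 + 8·3·8 + 10·10·10 + 10·4·6 = 1744 ≡ 2.
  S = (5, 6, 2) ≠ 0, so r is not a codeword (an error is present).
Step 3: locate the error. For a single error e at position i, S_ℓ = v_i·e·α_i^ℓ, so α_err = S_1/S_0.
  S_0^{−1} = 5^{−1} = 8 (mod 13), so α_err = 6·8 = 48 ≡ 9 = α_3. Error position i = 3.
  Consistency check: S_2/S_1 = 2·11 = 22 ≡ 9 = α_err ✓ (single-error assumption holds).
Step 4: error magnitude e = S_0/v_3 = S_0·∏_{j≠3}(α_3 − α_j) = 5·5 = 25 ≡ 12 (mod 13).
Step 5: correct position 3: c_3 = r_3 − e = 8 − 12 ≡ 9 (mod 13). Hence c = [3, 5, 9, 10, 6].
  Check: interpolating c through the α_i gives m(x) = 7 + 6·x (degree < 2) with m(α_i) = c_i for every i, so c is indeed a codeword.


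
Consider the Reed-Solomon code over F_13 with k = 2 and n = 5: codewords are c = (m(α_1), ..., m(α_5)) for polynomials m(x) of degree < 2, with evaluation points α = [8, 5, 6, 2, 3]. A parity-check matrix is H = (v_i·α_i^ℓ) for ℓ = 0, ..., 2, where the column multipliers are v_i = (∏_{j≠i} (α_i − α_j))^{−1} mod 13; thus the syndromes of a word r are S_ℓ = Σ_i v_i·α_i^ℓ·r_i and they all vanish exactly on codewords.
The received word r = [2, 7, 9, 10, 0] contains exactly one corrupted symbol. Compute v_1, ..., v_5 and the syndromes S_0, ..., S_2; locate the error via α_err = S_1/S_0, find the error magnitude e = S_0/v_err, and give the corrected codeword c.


S = (8, 1, 5), error at position 2, error magnitude e = 1, c = [2, 6, 9, 10, 0].

Step 1: column multipliers v_i = (∏_{j≠i}(α_i − α_j))^{−1} mod 13.
  i = 1 (α = 8): (8−5)(8−6)(8−2)(8−3) = 3·2·6·5 = 180 ≡ 11, so v_1 = 11^{−1} = 6 (mod 13).
  i = 2 (α = 5): (5−8)(5−6)(5−2)(5−3) = (−3)·(−1)·3·2 = 18 ≡ 5, so v_2 = 5^{−1} = 8 (mod 13).
  i = 3 (α = 6): (6−8)(6−5)(6−2)(6−3) = (−2)·1·4·3 = −24 ≡ 2, so v_3 = 2^{−1} = 7 (mod 13).
  i = 4 (α = 2): (2−8)(2−5)(2−6)(2−3) = (−6)·(−3)·(−4)·(−1) = 72 ≡ 7, so v_4 = 7^{−1} = 2 (mod 13).
  i = 5 (α = 3): (3−8)(3−5)(3−6)(3−2) = (−5)·(−2)·(−3)·1 = −30 ≡ 9, so v_5 = 9^{−1} = 3 (mod 13).
  v = [6, 8, 7, 2, 3].
Step 2: syndromes of r = [2, 7, 9, 10, 0] (all sums mod 13).
  S_0 = Σ v_i r_i = 6·2 + 8·7 + 7·9 + 2·10 + 3·0 = 151 ≡ 8.
  S_1 = Σ v_i α_i r_i = 6·8·2 + 8·5·7 + 7·6·9 + 2·2·10 + 3·3·0 = 794 ≡ 1.
  α_i^2 mod 13 = [12, 12, 10, 4, 9].
  S_2 = Σ v_i α_i^2 r_i = 6·12·2 + 8·12·7 + 7·10·9 + 2·4·10 + 3·9·0 = 1526 ≡ 5.
  S = (8, 1, 5) ≠ 0, so r is not a codeword (an error is present).
Step 3: locate the error. For a single error e at position i, S_ℓ = v_i·e·α_i^ℓ, so α_err = S_1/S_0.
  S_0^{−1} = 8^{−1} = 5 (mod 13), so α_err = 1·5 = 5 ≡ 5 = α_2. Error position i = 2.
  Consistency check: S_2/S_1 = 5·1 = 5 ≡ 5 = α_err ✓ (single-error assumption holds).
Step 4: error magnitude e = S_0/v_2 = S_0·∏_{j≠2}(α_2 − α_j) = 8·5 = 40 ≡ 1 (mod 13).
Step 5: correct position 2: c_2 = r_2 − e = 7 − 1 ≡ 6 (mod 13). Hence c = [2, 6, 9, 10, 0].
  Check: interpolating c through the α_i gives m(x) = 4 + 3·x (degree < 2) with m(α_i) = c_i for every i, so c is indeed a codeword.


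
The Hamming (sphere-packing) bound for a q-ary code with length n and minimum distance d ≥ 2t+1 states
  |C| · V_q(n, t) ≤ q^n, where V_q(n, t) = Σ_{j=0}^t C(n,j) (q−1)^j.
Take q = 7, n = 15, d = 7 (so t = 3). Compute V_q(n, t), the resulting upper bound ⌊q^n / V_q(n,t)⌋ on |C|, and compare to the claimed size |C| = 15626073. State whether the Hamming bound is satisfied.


V_q(n, t) = 102151, q^n = 4747561509943, Hamming bound = 46475918, |C| = 15626073 ≤ bound (satisfied).

Step 1: Compute V_q(n, t) = Σ_{j=0}^3 C(n, j) (q−1)^j.
  j = 0: C(15,0)·(6)^0 = 1·1 = 1.
  j = 1: C(15,1)·(6)^1 = 15·6 = 90.
  j = 2: C(15,2)·(6)^2 = 105·36 = 3780.
  j = 3: C(15,3)·(6)^3 = 455·216 = 98280.
  V_q(n, t) = 1 + 90 + 3780 + 98280 = 102151.
Step 2: q^n = 7^15 = 4747561509943.
Step 3: Hamming bound ⌊q^n / V_q(n,t)⌋ = ⌊4747561509943/102151⌋ = 46475918.
Step 4: Compare |C| = 15626073 to 46475918: satisfied.
The claimed |C| lies below the Hamming bound.


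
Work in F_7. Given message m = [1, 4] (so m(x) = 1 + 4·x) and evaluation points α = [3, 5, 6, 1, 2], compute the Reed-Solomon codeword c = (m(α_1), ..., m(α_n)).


c = [6, 0, 4, 5, 2]

Message polynomial: m(x) = 1 + 4·x (mod 7).
For each evaluation point α_i, compute m(α_i) mod 7:
  α_1 = 3: Horner steps 4 → 6, so m(3) = 6.
  α_2 = 5: Horner steps 4 → 0, so m(5) = 0.
  α_3 = 6: Horner steps 4 → 4, so m(6) = 4.
  α_4 = 1: Horner steps 4 → 5, so m(1) = 5.
  α_5 = 2: Horner steps 4 → 2, so m(2) = 2.
Codeword c = [6, 0, 4, 5, 2] ∈ F_7^5.


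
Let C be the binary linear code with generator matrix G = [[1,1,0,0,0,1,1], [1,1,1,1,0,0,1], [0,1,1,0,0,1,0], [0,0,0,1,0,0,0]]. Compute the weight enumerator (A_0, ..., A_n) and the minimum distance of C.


Weight distribution: A_0 = 1, A_1 = 2, A_2 = 2, A_3 = 4, A_4 = 5, A_5 = 2. Minimum distance d = 1.

Enumerate all 2^4 = 16 messages m ∈ F_2^4.
For each, compute codeword c = mG in F_2^7, then tally its weight.
  m = 0000 → c = 0000000, weight = 0.
  m = 1000 → c = 1100011, weight = 4.
  m = 0100 → c = 1111001, weight = 5.
  m = 1100 → c = 0011010, weight = 3.
  m = 0010 → c = 0110010, weight = 3.
  m = 1010 → c = 1010001, weight = 3.
  m = 0110 → c = 1001011, weight = 4.
  m = 1110 → c = 0101000, weight = 2.
  m = 0001 → c = 0001000, weight = 1.
  m = 1001 → c = 1101011, weight = 5.
  m = 0101 → c = 1110001, weight = 4.
  m = 1101 → c = 0010010, weight = 2.
  m = 0011 → c = 0111010, weight = 4.
  m = 1011 → c = 1011001, weight = 4.
  m = 0111 → c = 1000011, weight = 3.
  m = 1111 → c = 0100000, weight = 1.
Tally weights:
  weight 0: 1 codewords.
  weight 1: 2 codewords.
  weight 2: 2 codewords.
  weight 3: 4 codewords.
  weight 4: 5 codewords.
  weight 5: 2 codewords.
Minimum distance d = smallest w > 0 with A_w > 0 = 1.
Sanity: Σ A_w = 16 = 2^4 = 16 ✓.


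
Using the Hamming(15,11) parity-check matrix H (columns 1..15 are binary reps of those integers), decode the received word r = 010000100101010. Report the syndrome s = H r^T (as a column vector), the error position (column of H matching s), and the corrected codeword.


s = (1, 1, 0, 1)^T, error position = 13, corrected codeword c = 010000100101110

Compute s = H r^T mod 2 one row at a time:
  s_1 = 0 + 0 + 1 + 0 + 1 + 0 + 1 + 0 = 3 ≡ 1 (mod 2).
  s_2 = 0 + 0 + 0 + 1 + 1 + 0 + 1 + 0 = 3 ≡ 1 (mod 2).
  s_3 = 1 + 0 + 0 + 1 + 1 + 0 + 1 + 0 = 4 ≡ 0 (mod 2).
  s_4 = 0 + 0 + 0 + 1 + 0 + 0 + 0 + 0 = 1 ≡ 1 (mod 2).
s = (1, 1, 0, 1)^T — this equals column 13 of H (binary 1101), so error is at position 13.
Correct: flip bit 13 of r = 010000100101010 to get c = 010000100101110.


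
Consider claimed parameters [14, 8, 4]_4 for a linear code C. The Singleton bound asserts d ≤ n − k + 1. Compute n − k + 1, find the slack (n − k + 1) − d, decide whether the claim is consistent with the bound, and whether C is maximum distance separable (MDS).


Singleton RHS = n − k + 1 = 7, slack = 3, bound satisfied, not MDS.

Singleton bound: d ≤ n − k + 1.
Here n = 14, k = 8, so n − k + 1 = 7.
Given d = 4, check d ≤ 7: YES.
Slack = (n − k + 1) − d = 3.
The code is NOT MDS (slack = 3 > 0).
Description: the claimed parameters are [14, 8, 4]_4; such a code would be non-MDS.


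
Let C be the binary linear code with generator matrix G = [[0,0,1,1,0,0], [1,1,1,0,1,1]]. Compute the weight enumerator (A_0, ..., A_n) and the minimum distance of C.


Weight distribution: A_0 = 1, A_2 = 1, A_5 = 2. Minimum distance d = 2.

Enumerate all 2^2 = 4 messages m ∈ F_2^2.
For each, compute codeword c = mG in F_2^6, then tally its weight.
  m = 00 → c = 000000, weight = 0.
  m = 10 → c = 001100, weight = 2.
  m = 01 → c = 111011, weight = 5.
  m = 11 → c = 110111, weight = 5.
Tally weights:
  weight 0: 1 codewords.
  weight 2: 1 codewords.
  weight 5: 2 codewords.
Minimum distance d = smallest w > 0 with A_w > 0 = 2.
Sanity: Σ A_w = 4 = 2^2 = 4 ✓.


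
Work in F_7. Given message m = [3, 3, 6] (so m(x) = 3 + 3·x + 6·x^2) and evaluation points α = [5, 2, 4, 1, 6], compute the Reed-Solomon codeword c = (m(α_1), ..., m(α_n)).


c = [0, 5, 6, 5, 6]

Message polynomial: m(x) = 3 + 3·x + 6·x^2 (mod 7).
For each evaluation point α_i, compute m(α_i) mod 7:
  α_1 = 5: Horner steps 6 → 5 → 0, so m(5) = 0.
  α_2 = 2: Horner steps 6 → 1 → 5, so m(2) = 5.
  α_3 = 4: Horner steps 6 → 6 → 6, so m(4) = 6.
  α_4 = 1: Horner steps 6 → 2 → 5, so m(1) = 5.
  α_5 = 6: Horner steps 6 → 4 → 6, so m(6) = 6.
Codeword c = [0, 5, 6, 5, 6] ∈ F_7^5.


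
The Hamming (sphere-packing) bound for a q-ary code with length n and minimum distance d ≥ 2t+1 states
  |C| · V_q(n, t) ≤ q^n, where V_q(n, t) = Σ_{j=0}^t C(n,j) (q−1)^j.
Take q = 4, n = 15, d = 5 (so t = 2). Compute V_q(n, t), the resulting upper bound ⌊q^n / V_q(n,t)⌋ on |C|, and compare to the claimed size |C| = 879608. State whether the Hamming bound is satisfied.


V_q(n, t) = 991, q^n = 1073741824, Hamming bound = 1083493, |C| = 879608 ≤ bound (satisfied).

Step 1: Compute V_q(n, t) = Σ_{j=0}^2 C(n, j) (q−1)^j.
  j = 0: C(15,0)·(3)^0 = 1·1 = 1.
  j = 1: C(15,1)·(3)^1 = 15·3 = 45.
  j = 2: C(15,2)·(3)^2 = 105·9 = 945.
  V_q(n, t) = 1 + 45 + 945 = 991.
Step 2: q^n = 4^15 = 1073741824.
Step 3: Hamming bound ⌊q^n / V_q(n,t)⌋ = ⌊1073741824/991⌋ = 1083493.
Step 4: Compare |C| = 879608 to 1083493: satisfied.
The claimed |C| lies below the Hamming bound.


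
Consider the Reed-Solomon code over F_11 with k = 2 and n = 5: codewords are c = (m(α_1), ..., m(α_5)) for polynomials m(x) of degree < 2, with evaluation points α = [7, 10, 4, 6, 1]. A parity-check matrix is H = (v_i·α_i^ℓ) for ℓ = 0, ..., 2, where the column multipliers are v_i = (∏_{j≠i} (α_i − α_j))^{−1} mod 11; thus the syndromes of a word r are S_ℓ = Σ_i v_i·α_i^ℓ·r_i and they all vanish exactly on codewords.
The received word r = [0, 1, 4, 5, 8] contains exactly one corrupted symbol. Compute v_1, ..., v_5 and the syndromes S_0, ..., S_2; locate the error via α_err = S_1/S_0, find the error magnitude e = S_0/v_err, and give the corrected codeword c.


S = (6, 5, 6), error at position 2, error magnitude e = 5, c = [0, 7, 4, 5, 8].

Step 1: column multipliers v_i = (∏_{j≠i}(α_i − α_j))^{−1} mod 11.
  i = 1 (α = 7): (7−10)(7−4)(7−6)(7−1) = (−3)·3·1·6 = −54 ≡ 1, so v_1 = 1^{−1} = 1 (mod 11).
  i = 2 (α = 10): (10−7)(10−4)(10−6)(10−1) = 3·6·4·9 = 648 ≡ 10, so v_2 = 10^{−1} = 10 (mod 11).
  i = 3 (α = 4): (4−7)(4−10)(4−6)(4−1) = (−3)·(−6)·(−2)·3 = −108 ≡ 2, so v_3 = 2^{−1} = 6 (mod 11).
  i = 4 (α = 6): (6−7)(6−10)(6−4)(6−1) = (−1)·(−4)·2·5 = 40 ≡ 7, so v_4 = 7^{−1} = 8 (mod 11).
  i = 5 (α = 1): (1−7)(1−10)(1−4)(1−6) = (−6)·(−9)·(−3)·(−5) = 810 ≡ 7, so v_5 = 7^{−1} = 8 (mod 11).
  v = [1, 10, 6, 8, 8].
Step 2: syndromes of r = [0, 1, 4, 5, 8] (all sums mod 11).
  S_0 = Σ v_i r_i = 1·0 + 10·1 + 6·4 + 8·5 + 8·8 = 138 ≡ 6.
  S_1 = Σ v_i α_i r_i = 1·7·0 + 10·10·1 + 6·4·4 + 8·6·5 + 8·1·8 = 500 ≡ 5.
  α_i^2 mod 11 = [5, 1, 5, 3, 1].
  S_2 = Σ v_i α_i^2 r_i = 1·5·0 + 10·1·1 + 6·5·4 + 8·3·5 + 8·1·8 = 314 ≡ 6.
  S = (6, 5, 6) ≠ 0, so r is not a codeword (an error is present).
Step 3: locate the error. For a single error e at position i, S_ℓ = v_i·e·α_i^ℓ, so α_err = S_1/S_0.
  S_0^{−1} = 6^{−1} = 2 (mod 11), so α_err = 5·2 = 10 ≡ 10 = α_2. Error position i = 2.
  Consistency check: S_2/S_1 = 6·9 = 54 ≡ 10 = α_err ✓ (single-error assumption holds).
Step 4: error magnitude e = S_0/v_2 = S_0·∏_{j≠2}(α_2 − α_j) = 6·10 = 60 ≡ 5 (mod 11).
Step 5: correct position 2: c_2 = r_2 − e = 1 − 5 ≡ 7 (mod 11). Hence c = [0, 7, 4, 5, 8].
  Check: interpolating c through the α_i gives m(x) = 2 + 6·x (degree < 2) with m(α_i) = c_i for every i, so c is indeed a codeword.


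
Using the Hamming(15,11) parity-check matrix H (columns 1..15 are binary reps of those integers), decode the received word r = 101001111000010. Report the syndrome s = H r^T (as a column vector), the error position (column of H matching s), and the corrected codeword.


s = (1, 1, 0, 0)^T, error position = 12, corrected codeword c = 101001111001010

Compute s = H r^T mod 2 one row at a time:
  s_1 = 1 + 1 + 0 + 0 + 0 + 0 + 1 + 0 = 3 ≡ 1 (mod 2).
  s_2 = 0 + 0 + 1 + 1 + 0 + 0 + 1 + 0 = 3 ≡ 1 (mod 2).
  s_3 = 0 + 1 + 1 + 1 + 0 + 0 + 1 + 0 = 4 ≡ 0 (mod 2).
  s_4 = 1 + 1 + 0 + 1 + 1 + 0 + 0 + 0 = 4 ≡ 0 (mod 2).
s = (1, 1, 0, 0)^T — this equals column 12 of H (binary 1100), so error is at position 12.
Correct: flip bit 12 of r = 101001111000010 to get c = 101001111001010.


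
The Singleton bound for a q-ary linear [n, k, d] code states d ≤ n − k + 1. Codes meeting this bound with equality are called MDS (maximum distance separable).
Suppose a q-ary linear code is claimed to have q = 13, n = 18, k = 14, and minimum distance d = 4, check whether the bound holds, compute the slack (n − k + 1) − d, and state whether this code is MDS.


Singleton RHS = n − k + 1 = 5, slack = 1, bound satisfied, not MDS.

Singleton bound: d ≤ n − k + 1.
Here n = 18, k = 14, so n − k + 1 = 5.
Given d = 4, check d ≤ 5: YES.
Slack = (n − k + 1) − d = 1.
The code is NOT MDS (slack = 1 > 0).
Description: the claimed parameters are [18, 14, 4]_13; such a code would be non-MDS.


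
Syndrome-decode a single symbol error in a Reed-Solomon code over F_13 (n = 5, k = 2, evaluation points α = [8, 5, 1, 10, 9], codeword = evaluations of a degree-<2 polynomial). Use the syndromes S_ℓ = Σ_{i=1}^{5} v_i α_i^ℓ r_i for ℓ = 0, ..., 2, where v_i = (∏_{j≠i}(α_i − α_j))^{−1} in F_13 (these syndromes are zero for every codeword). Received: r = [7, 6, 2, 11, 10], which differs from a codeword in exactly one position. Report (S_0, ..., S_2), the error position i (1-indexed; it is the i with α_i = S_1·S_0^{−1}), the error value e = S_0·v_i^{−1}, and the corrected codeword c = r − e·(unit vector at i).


S = (8, 12, 5), error at position 1, error magnitude e = 11, c = [9, 6, 2, 11, 10].

Step 1: column multipliers v_i = (∏_{j≠i}(α_i − α_j))^{−1} mod 13.
  i = 1 (α = 8): (8−5)(8−1)(8−10)(8−9) = 3·7·(−2)·(−1) = 42 ≡ 3, so v_1 = 3^{−1} = 9 (mod 13).
  i = 2 (α = 5): (5−8)(5−1)(5−10)(5−9) = (−3)·4·(−5)·(−4) = −240 ≡ 7, so v_2 = 7^{−1} = 2 (mod 13).
  i = 3 (α = 1): (1−8)(1−5)(1−10)(1−9) = (−7)·(−4)·(−9)·(−8) = 2016 ≡ 1, so v_3 = 1^{−1} = 1 (mod 13).
  i = 4 (α = 10): (10−8)(10−5)(10−1)(10−9) = 2·5·9·1 = 90 ≡ 12, so v_4 = 12^{−1} = 12 (mod 13).
  i = 5 (α = 9): (9−8)(9−5)(9−1)(9−10) = 1·4·8·(−1) = −32 ≡ 7, so v_5 = 7^{−1} = 2 (mod 13).
  v = [9, 2, 1, 12, 2].
Step 2: syndromes of r = [7, 6, 2, 11, 10] (all sums mod 13).
  S_0 = Σ v_i r_i = 9·7 + 2·6 + 1·2 + 12·11 + 2·10 = 229 ≡ 8.
  S_1 = Σ v_i α_i r_i = 9·8·7 + 2·5·6 + 1·1·2 + 12·10·11 + 2·9·10 = 2066 ≡ 12.
  α_i^2 mod 13 = [12, 12, 1, 9, 3].
  S_2 = Σ v_i α_i^2 r_i = 9·12·7 + 2·12·6 + 1·1·2 + 12·9·11 + 2·3·10 = 2150 ≡ 5.
  S = (8, 12, 5) ≠ 0, so r is not a codeword (an error is present).
Step 3: locate the error. For a single error e at position i, S_ℓ = v_i·e·α_i^ℓ, so α_err = S_1/S_0.
  S_0^{−1} = 8^{−1} = 5 (mod 13), so α_err = 12·5 = 60 ≡ 8 = α_1. Error position i = 1.
  Consistency check: S_2/S_1 = 5·12 = 60 ≡ 8 = α_err ✓ (single-error assumption holds).
Step 4: error magnitude e = S_0/v_1 = S_0·∏_{j≠1}(α_1 − α_j) = 8·3 = 24 ≡ 11 (mod 13).
Step 5: correct position 1: c_1 = r_1 − e = 7 − 11 ≡ 9 (mod 13). Hence c = [9, 6, 2, 11, 10].
  Check: interpolating c through the α_i gives m(x) = 1 + 1·x (degree < 2) with m(α_i) = c_i for every i, so c is indeed a codeword.
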